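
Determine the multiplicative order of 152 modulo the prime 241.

48

The order of 152 must divide p − 1 = 240 = 2^4 · 3 · 5.
Divisors: 1, 2, 3, 4, 5, 6, 8, 10, 12, 15, 16, 20, 24, 30, 40, 48, 60, 80, 120, 240.
Check each in increasing order: 152^1 ≡ 152;  152^2 ≡ 209;  152^3 ≡ 197;  152^4 ≡ 60;  152^5 ≡ 203;  152^6 ≡ 8;  152^8 ≡ 226;  152^10 ≡ 239;  152^12 ≡ 64;  152^15 ≡ 76;  152^16 ≡ 225;  152^20 ≡ 4;  152^24 ≡ 240;  152^30 ≡ 233;  152^40 ≡ 16;  152^48 ≡ 1.
Smallest exponent giving 1 is 48.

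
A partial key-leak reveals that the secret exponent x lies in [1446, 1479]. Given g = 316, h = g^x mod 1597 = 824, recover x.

1477

Compute 316^1446 mod 1597 = 12, then multiply by 316 repeatedly:
  316^1446=12  316^1447=598  316^1448=522  316^1449=461  316^1450=349
  316^1451=91  316^1452=10  316^1453=1563  316^1454=435  316^1455=118
  316^1456=557  316^1457=342  316^1458=1073  316^1459=504  316^1460=1161
  316^1461=1163  316^1462=198  316^1463=285  316^1464=628  316^1465=420
  316^1466=169  316^1467=703  316^1468=165  316^1469=1036  316^1470=1588
  316^1471=350  316^1472=407  316^1473=852  316^1474=936  316^1475=331
  316^1476=791  316^1477=824
Found 824 at exponent 1477.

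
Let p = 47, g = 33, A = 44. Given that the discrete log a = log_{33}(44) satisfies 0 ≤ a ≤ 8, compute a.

Compute 33^0 mod 47 = 1, then multiply by 33 repeatedly:
  33^0=1  33^1=33  33^2=8  33^3=29  33^4=17
  33^5=44
Found 44 at exponent 5.

5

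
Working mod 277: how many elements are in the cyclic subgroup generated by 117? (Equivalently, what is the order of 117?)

The order of 117 must divide p − 1 = 276 = 2^2 · 3 · 23.
Divisors: 1, 2, 3, 4, 6, 12, 23, 46, 69, 92, 138, 276.
Check each in increasing order: 117^1 ≡ 117;  117^2 ≡ 116;  117^3 ≡ 276;  117^4 ≡ 160;  117^6 ≡ 1.
Smallest exponent giving 1 is 6.

6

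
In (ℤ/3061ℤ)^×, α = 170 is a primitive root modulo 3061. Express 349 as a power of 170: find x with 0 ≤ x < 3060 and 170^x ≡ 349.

Baby-step giant-step with m = ceil(sqrt(3060)) = 56.
Baby table (170^j mod 3061 for j=0..55):
  0:1  1:170  2:1351  3:95  4:845  5:2844  6:2903  7:689
  8:812  9:295  10:1174  11:615  12:476  13:1334  14:266  15:2366
  16:1229  17:782  18:1317  19:437  20:826  21:2675  22:1722  23:1945
  24:62  25:1357  26:1115  27:2829  28:353  29:1851  30:2448  31:2925
  32:1368  33:2985  34:2385  35:1398  36:1963  37:61  38:1187  39:2825
  40:2734  41:2569  42:2068  43:2606  44:2236  45:556  46:2690  47:1211
  48:783  49:1487  50:1788  51:921  52:459  53:1505  54:1787  55:751
Giant step factor: 170^(-56) ≡ 1129 (mod 3061).
Scan 349·1129^i mod 3061 for i = 0, 1, …:
  i=0: 349   i=1: 2213   i=2: 701   i=3: 1691
  i=4: 2136   i=5: 2537   i=6: 2238   i=7: 1377
  i=8: 2706   i=9: 196     …   i=37: 660
  i=38: 1317
Match at i=38, j=18: x = 38·56 + 18 = 2146.

2146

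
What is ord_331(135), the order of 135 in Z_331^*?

330

The order of 135 must divide p − 1 = 330 = 2 · 3 · 5 · 11.
Divisors: 1, 2, 3, 5, 6, 10, 11, 15, 22, 30, 33, 55, 66, 110, 165, 330.
Check each in increasing order: 135^1 ≡ 135;  135^2 ≡ 20;  135^3 ≡ 52;  135^5 ≡ 47;  135^6 ≡ 56;  135^10 ≡ 223;  135^11 ≡ 315;  135^15 ≡ 220;  135^22 ≡ 256;  135^30 ≡ 74;  135^33 ≡ 207;  135^55 ≡ 32;  135^66 ≡ 150;  135^110 ≡ 31;  135^165 ≡ 330;  135^330 ≡ 1.
Smallest exponent giving 1 is 330.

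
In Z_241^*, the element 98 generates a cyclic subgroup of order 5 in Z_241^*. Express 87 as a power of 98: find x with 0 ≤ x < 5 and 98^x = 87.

3

Successive powers of 98 modulo 241:
  98^0=1  98^1=98  98^2=205  98^3=87
So 98^3 ≡ 87 (mod 241), giving x = 3.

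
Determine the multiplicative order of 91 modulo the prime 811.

The order of 91 must divide p − 1 = 810 = 2 · 3^4 · 5.
Divisors: 1, 2, 3, 5, 6, 9, 10, 15, 18, 27, 30, 45, 54, 81, 90, 135, 162, 270, 405, 810.
Check each in increasing order: 91^1 ≡ 91;  91^2 ≡ 171;  91^3 ≡ 152;  91^5 ≡ 40;  91^6 ≡ 396;  91^9 ≡ 178;  91^10 ≡ 789;  91^15 ≡ 742;  91^18 ≡ 55;  91^27 ≡ 58;  91^30 ≡ 706;  91^45 ≡ 757;  91^54 ≡ 120;  91^81 ≡ 472;  91^90 ≡ 483;  91^135 ≡ 681;  91^162 ≡ 570;  91^270 ≡ 680;  91^405 ≡ 810;  91^810 ≡ 1.
Smallest exponent giving 1 is 810.

810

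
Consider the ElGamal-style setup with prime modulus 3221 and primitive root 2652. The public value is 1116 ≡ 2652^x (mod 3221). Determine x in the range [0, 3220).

3000

Baby-step giant-step with m = ceil(sqrt(3220)) = 57.
Baby table (2652^j mod 3221 for j=0..56):
  0:1  1:2652  2:1661  3:1865  4:1745  5:2384  6:2766  7:1215
  8:1180  9:1769  10:1612  11:757  12:881  13:1187  14:1007  15:355
  16:928  17:212  18:1770  19:1043  20:2418  21:2746  22:2932  23:170
  24:3121  25:2143  26:1392  27:318  28:2655  29:3175  30:406  31:898
  32:1177  33:255  34:3071  35:1604  36:2088  37:477  38:2372  39:3152
  40:609  41:1347  42:155  43:1993  44:2996  45:2406  46:3132  47:2326
  48:337  49:1507  50:2524  51:410  52:1843  53:1379  54:1273  55:388
  56:1477
Giant step factor: 2652^(-57) ≡ 1286 (mod 3221).
Scan 1116·1286^i mod 3221 for i = 0, 1, …:
  i=0: 1116   i=1: 1831   i=2: 115   i=3: 2945
  i=4: 2595   i=5: 214   i=6: 1419   i=7: 1748
  i=8: 2891   i=9: 792     …   i=51: 2351
  i=52: 2088
Match at i=52, j=36: x = 52·57 + 36 = 3000.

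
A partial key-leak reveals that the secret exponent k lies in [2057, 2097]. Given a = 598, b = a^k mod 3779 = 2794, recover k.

2079

Compute 598^2057 mod 3779 = 2286, then multiply by 598 repeatedly:
  598^2057=2286  598^2058=2809  598^2059=1906  598^2060=2309  598^2061=1447
  598^2062=3694  598^2063=2076  598^2064=1936  598^2065=1354  598^2066=986
  598^2067=104  598^2068=1728  598^2069=1677  598^2070=1411  598^2071=1061
  598^2072=3385  598^2073=2465  598^2074=260  598^2075=541  598^2076=2303
  598^2077=1638  598^2078=763  598^2079=2794
Found 2794 at exponent 2079.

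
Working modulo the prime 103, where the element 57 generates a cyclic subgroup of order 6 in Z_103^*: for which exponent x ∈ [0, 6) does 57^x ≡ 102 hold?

Successive powers of 57 modulo 103:
  57^0=1  57^1=57  57^2=56  57^3=102
So 57^3 ≡ 102 (mod 103), giving x = 3.

3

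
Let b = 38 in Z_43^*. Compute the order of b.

21

The order of 38 must divide p − 1 = 42 = 2 · 3 · 7.
Divisors: 1, 2, 3, 6, 7, 14, 21, 42.
Check each in increasing order: 38^1 ≡ 38;  38^2 ≡ 25;  38^3 ≡ 4;  38^6 ≡ 16;  38^7 ≡ 6;  38^14 ≡ 36;  38^21 ≡ 1.
Smallest exponent giving 1 is 21.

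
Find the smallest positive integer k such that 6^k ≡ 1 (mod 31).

The order of 6 must divide p − 1 = 30 = 2 · 3 · 5.
Divisors: 1, 2, 3, 5, 6, 10, 15, 30.
Check each in increasing order: 6^1 ≡ 6;  6^2 ≡ 5;  6^3 ≡ 30;  6^5 ≡ 26;  6^6 ≡ 1.
Smallest exponent giving 1 is 6.

6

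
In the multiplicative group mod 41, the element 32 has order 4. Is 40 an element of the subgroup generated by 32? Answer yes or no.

yes

⟨32⟩ has order 4; its elements mod 41 are {1, 9, 32, 40}.
40 is in this set.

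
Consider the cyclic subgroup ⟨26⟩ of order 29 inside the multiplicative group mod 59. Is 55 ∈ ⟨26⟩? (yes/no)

no

55 ∈ ⟨26⟩ iff 55^29 ≡ 1 (mod 59), since |⟨26⟩| = 29.
55^29 mod 59 = 58.
Since 58 ≠ 1, 55 does not lie in the subgroup.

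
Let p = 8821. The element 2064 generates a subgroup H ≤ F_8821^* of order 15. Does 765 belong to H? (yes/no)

yes

765 ∈ ⟨2064⟩ iff 765^15 ≡ 1 (mod 8821), since |⟨2064⟩| = 15.
765^15 mod 8821 = 1.
Since 1 = 1, 765 lies in the subgroup.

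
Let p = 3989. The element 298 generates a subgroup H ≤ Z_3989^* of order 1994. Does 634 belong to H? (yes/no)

634 ∈ ⟨298⟩ iff 634^1994 ≡ 1 (mod 3989), since |⟨298⟩| = 1994.
634^1994 mod 3989 = 1.
Since 1 = 1, 634 lies in the subgroup.

yes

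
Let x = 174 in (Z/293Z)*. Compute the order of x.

292

The order of 174 must divide p − 1 = 292 = 2^2 · 73.
Divisors: 1, 2, 4, 73, 146, 292.
Check each in increasing order: 174^1 ≡ 174;  174^2 ≡ 97;  174^4 ≡ 33;  174^73 ≡ 155;  174^146 ≡ 292;  174^292 ≡ 1.
Smallest exponent giving 1 is 292.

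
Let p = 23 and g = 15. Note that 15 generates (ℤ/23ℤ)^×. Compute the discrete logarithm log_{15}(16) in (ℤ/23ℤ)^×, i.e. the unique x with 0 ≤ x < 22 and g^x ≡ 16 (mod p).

16

Successive powers of 15 modulo 23:
  15^0=1  15^1=15  15^2=18  15^3=17  15^4=2  15^5=7
  15^6=13  15^7=11  15^8=4  15^9=14  15^10=3  15^11=22
  15^12=8  15^13=5  15^14=6  15^15=21  15^16=16
So 15^16 ≡ 16 (mod 23), giving x = 16.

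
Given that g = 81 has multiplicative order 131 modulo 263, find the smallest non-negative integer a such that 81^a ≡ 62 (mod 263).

Baby-step giant-step with m = ceil(sqrt(131)) = 12.
Baby table (81^j mod 263 for j=0..11):
  0:1  1:81  2:249  3:181  4:196  5:96  6:149  7:234
  8:18  9:143  10:11  11:102
Giant step factor: 81^(-12) ≡ 111 (mod 263).
Scan 62·111^i mod 263 for i = 0, 1, …:
  i=0: 62   i=1: 44   i=2: 150   i=3: 81
Match at i=3, j=1: a = 3·12 + 1 = 37.

37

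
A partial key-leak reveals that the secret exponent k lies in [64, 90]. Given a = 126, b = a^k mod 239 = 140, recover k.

Compute 126^64 mod 239 = 218, then multiply by 126 repeatedly:
  126^64=218  126^65=222  126^66=9  126^67=178  126^68=201
  126^69=231  126^70=187  126^71=140
Found 140 at exponent 71.

71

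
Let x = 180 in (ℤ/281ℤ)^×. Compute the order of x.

70

The order of 180 must divide p − 1 = 280 = 2^3 · 5 · 7.
Divisors: 1, 2, 4, 5, 7, 8, 10, 14, 20, 28, 35, 40, 56, 70, 140, 280.
Check each in increasing order: 180^1 ≡ 180;  180^2 ≡ 85;  180^4 ≡ 200;  180^5 ≡ 32;  180^7 ≡ 191;  180^8 ≡ 98;  180^10 ≡ 181;  180^14 ≡ 232;  180^20 ≡ 165;  180^28 ≡ 153;  180^35 ≡ 280;  180^40 ≡ 249;  180^56 ≡ 86;  180^70 ≡ 1.
Smallest exponent giving 1 is 70.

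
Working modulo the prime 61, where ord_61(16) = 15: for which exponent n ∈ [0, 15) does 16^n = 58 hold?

9

Successive powers of 16 modulo 61:
  16^0=1  16^1=16  16^2=12  16^3=9  16^4=22  16^5=47
  16^6=20  16^7=15  16^8=57  16^9=58
So 16^9 ≡ 58 (mod 61), giving n = 9.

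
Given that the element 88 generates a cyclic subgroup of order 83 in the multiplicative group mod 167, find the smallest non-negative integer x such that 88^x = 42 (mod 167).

Baby-step giant-step with m = ceil(sqrt(83)) = 10.
Baby table (88^j mod 167 for j=0..9):
  0:1  1:88  2:62  3:112  4:3  5:97  6:19  7:2
  8:9  9:124
Giant step factor: 88^(-10) ≡ 126 (mod 167).
Scan 42·126^i mod 167 for i = 0, 1, …:
  i=0: 42   i=1: 115   i=2: 128   i=3: 96
  i=4: 72   i=5: 54   i=6: 124
Match at i=6, j=9: x = 6·10 + 9 = 69.

69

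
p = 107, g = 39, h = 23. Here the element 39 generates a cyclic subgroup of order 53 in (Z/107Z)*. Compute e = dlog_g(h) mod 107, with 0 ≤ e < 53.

2

Baby-step giant-step with m = ceil(sqrt(53)) = 8.
Baby table (39^j mod 107 for j=0..7):
  0:1  1:39  2:23  3:41  4:101  5:87  6:76  7:75
Giant step factor: 39^(-8) ≡ 3 (mod 107).
Scan 23·3^i mod 107 for i = 0, 1, …:
  i=0: 23
Match at i=0, j=2: e = 0·8 + 2 = 2.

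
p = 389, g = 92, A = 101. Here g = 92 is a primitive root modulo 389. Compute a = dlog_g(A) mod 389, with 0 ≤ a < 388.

Baby-step giant-step with m = ceil(sqrt(388)) = 20.
Baby table (92^j mod 389 for j=0..19):
  0:1  1:92  2:295  3:299  4:278  5:291  6:320  7:265
  8:262  9:375  10:268  11:149  12:93  13:387  14:205  15:188
  16:180  17:222  18:196  19:138
Giant step factor: 92^(-20) ≡ 80 (mod 389).
Scan 101·80^i mod 389 for i = 0, 1, …:
  i=0: 101   i=1: 300   i=2: 271   i=3: 285
  i=4: 238   i=5: 368   i=6: 265
Match at i=6, j=7: a = 6·20 + 7 = 127.

127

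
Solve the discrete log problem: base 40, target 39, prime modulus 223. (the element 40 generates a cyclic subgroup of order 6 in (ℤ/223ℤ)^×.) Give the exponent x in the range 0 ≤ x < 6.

Successive powers of 40 modulo 223:
  40^0=1  40^1=40  40^2=39
So 40^2 ≡ 39 (mod 223), giving x = 2.

2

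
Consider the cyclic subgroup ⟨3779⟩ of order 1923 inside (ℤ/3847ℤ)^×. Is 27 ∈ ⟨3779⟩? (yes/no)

27 ∈ ⟨3779⟩ iff 27^1923 ≡ 1 (mod 3847), since |⟨3779⟩| = 1923.
27^1923 mod 3847 = 3846.
Since 3846 ≠ 1, 27 does not lie in the subgroup.

no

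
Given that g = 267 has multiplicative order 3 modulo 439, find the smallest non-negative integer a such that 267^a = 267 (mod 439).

Successive powers of 267 modulo 439:
  267^0=1  267^1=267
So 267^1 ≡ 267 (mod 439), giving a = 1.

1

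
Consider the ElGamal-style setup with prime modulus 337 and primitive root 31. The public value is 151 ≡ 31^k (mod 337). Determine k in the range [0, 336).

235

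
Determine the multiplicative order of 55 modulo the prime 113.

112

The order of 55 must divide p − 1 = 112 = 2^4 · 7.
Divisors: 1, 2, 4, 7, 8, 14, 16, 28, 56, 112.
Check each in increasing order: 55^1 ≡ 55;  55^2 ≡ 87;  55^4 ≡ 111;  55^7 ≡ 35;  55^8 ≡ 4;  55^14 ≡ 95;  55^16 ≡ 16;  55^28 ≡ 98;  55^56 ≡ 112;  55^112 ≡ 1.
Smallest exponent giving 1 is 112.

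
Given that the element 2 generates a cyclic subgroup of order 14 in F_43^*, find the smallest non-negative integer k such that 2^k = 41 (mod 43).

Successive powers of 2 modulo 43:
  2^0=1  2^1=2  2^2=4  2^3=8  2^4=16  2^5=32
  2^6=21  2^7=42  2^8=41
So 2^8 ≡ 41 (mod 43), giving k = 8.

8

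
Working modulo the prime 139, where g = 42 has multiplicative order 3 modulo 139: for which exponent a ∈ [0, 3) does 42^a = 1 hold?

0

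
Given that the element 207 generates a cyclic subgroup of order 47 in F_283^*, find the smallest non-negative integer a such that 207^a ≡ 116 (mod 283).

Successive powers of 207 modulo 283:
  207^0=1  207^1=207  207^2=116
So 207^2 ≡ 116 (mod 283), giving a = 2.

2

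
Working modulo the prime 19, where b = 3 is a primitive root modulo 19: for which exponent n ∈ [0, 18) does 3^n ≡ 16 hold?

Successive powers of 3 modulo 19:
  3^0=1  3^1=3  3^2=9  3^3=8  3^4=5  3^5=15
  3^6=7  3^7=2  3^8=6  3^9=18  3^10=16
So 3^10 ≡ 16 (mod 19), giving n = 10.

10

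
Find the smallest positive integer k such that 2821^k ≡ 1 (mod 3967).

1322

The order of 2821 must divide p − 1 = 3966 = 2 · 3 · 661.
Divisors: 1, 2, 3, 6, 661, 1322, 1983, 3966.
Check each in increasing order: 2821^1 ≡ 2821;  2821^2 ≡ 239;  2821^3 ≡ 3796;  2821^6 ≡ 1472;  2821^661 ≡ 3966;  2821^1322 ≡ 1.
Smallest exponent giving 1 is 1322.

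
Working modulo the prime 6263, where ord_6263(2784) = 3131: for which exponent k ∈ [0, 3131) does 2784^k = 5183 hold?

3060

Baby-step giant-step with m = ceil(sqrt(3131)) = 56.
Baby table (2784^j mod 6263 for j=0..55):
  0:1  1:2784  2:3325  3:86  4:1430  5:4115  6:1133  7:3983
  8:3162  9:3493  10:4336  11:2623  12:6037  13:3379  14:110  15:5616
  16:2496  17:3197  18:725  19:1714  20:5633  21:5983  22:3355  23:2187
  24:972  25:432  26:192  27:2173  28:5837  29:3986  30:5251  31:942
  32:4594  33:650  34:5856  35:515  36:5796  37:2576  38:449  39:3679
  40:2331  41:1036  42:3244  43:50  44:1414  45:3412  46:4300  47:2607
  48:5334  49:283  50:4997  51:1525  52:5549  53:3858  54:5890  55:1226
Giant step factor: 2784^(-56) ≡ 3567 (mod 6263).
Scan 5183·3567^i mod 6263 for i = 0, 1, …:
  i=0: 5183   i=1: 5648   i=2: 4608   i=3: 2624
  i=4: 2886   i=5: 4253   i=6: 1465   i=7: 2313
  i=8: 2100   i=9: 152     …   i=53: 1624
  i=54: 5796
Match at i=54, j=36: k = 54·56 + 36 = 3060.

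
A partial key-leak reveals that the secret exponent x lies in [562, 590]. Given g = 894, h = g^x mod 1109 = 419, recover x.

585

Compute 894^562 mod 1109 = 4, then multiply by 894 repeatedly:
  894^562=4  894^563=249  894^564=806  894^565=823  894^566=495
  894^567=39  894^568=487  894^569=650  894^570=1093  894^571=113
  894^572=103  894^573=35  894^574=238  894^575=953  894^576=270
  894^577=727  894^578=64  894^579=657  894^580=697  894^581=969
  894^582=157  894^583=624  894^584=29  894^585=419
Found 419 at exponent 585.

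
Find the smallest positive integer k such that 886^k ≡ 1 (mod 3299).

1649

The order of 886 must divide p − 1 = 3298 = 2 · 17 · 97.
Divisors: 1, 2, 17, 34, 97, 194, 1649, 3298.
Check each in increasing order: 886^1 ≡ 886;  886^2 ≡ 3133;  886^17 ≡ 1533;  886^34 ≡ 1201;  886^97 ≡ 3179;  886^194 ≡ 1204;  886^1649 ≡ 1.
Smallest exponent giving 1 is 1649.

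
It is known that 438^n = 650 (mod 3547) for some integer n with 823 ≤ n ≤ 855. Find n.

826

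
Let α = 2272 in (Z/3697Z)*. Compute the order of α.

1848

The order of 2272 must divide p − 1 = 3696 = 2^4 · 3 · 7 · 11.
Divisors: 1, 2, 3, 4, 6, 7, 8, 11, 12, 14, 16, 21, 22, 24, 28, 33, 42, 44, 48, 56, 66, 77, 84, 88, 112, 132, 154, 168, 176, 231, 264, 308, 336, 462, 528, 616, 924, 1232, 1848, 3696.
Check each in increasing order: 2272^1 ≡ 2272;  2272^2 ≡ 972;  2272^3 ≡ 1275;  2272^4 ≡ 2049;  2272^6 ≡ 2642;  2272^7 ≡ 2393;  2272^8 ≡ 2306;  2272^11 ≡ 1035;  2272^12 ≡ 228;  2272^14 ≡ 3493;  2272^16 ≡ 1350;  2272^21 ≡ 3529;  2272^22 ≡ 2792;  2272^24 ≡ 226;  2272^28 ≡ 949;  2272^33 ≡ 2363;  2272^42 ≡ 2345;  2272^44 ≡ 1988;  2272^48 ≡ 3015;  2272^56 ≡ 2230;  2272^66 ≡ 1299;  2272^77 ≡ 2454;  2272^84 ≡ 1586;  2272^88 ≡ 51;  2272^112 ≡ 435;  2272^132 ≡ 1569;  2272^154 ≡ 3400;  2272^168 ≡ 1436;  2272^176 ≡ 2601;  2272^231 ≡ 3168;  2272^264 ≡ 3256;  2272^308 ≡ 3178;  2272^336 ≡ 2867;  2272^462 ≡ 2566;  2272^528 ≡ 2237;  2272^616 ≡ 3177;  2272^924 ≡ 3696;  2272^1232 ≡ 519;  2272^1848 ≡ 1.
Smallest exponent giving 1 is 1848.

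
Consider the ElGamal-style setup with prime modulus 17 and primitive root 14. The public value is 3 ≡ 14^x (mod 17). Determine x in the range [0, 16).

9

Successive powers of 14 modulo 17:
  14^0=1  14^1=14  14^2=9  14^3=7  14^4=13  14^5=12
  14^6=15  14^7=6  14^8=16  14^9=3
So 14^9 ≡ 3 (mod 17), giving x = 9.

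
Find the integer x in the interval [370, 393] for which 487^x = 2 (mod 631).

392

Compute 487^370 mod 631 = 127, then multiply by 487 repeatedly:
  487^370=127  487^371=11  487^372=309  487^373=305  487^374=250
  487^375=598  487^376=335  487^377=347  487^378=512  487^379=99
  487^380=257  487^381=221  487^382=357  487^383=334  487^384=491
  487^385=599  487^386=191  487^387=260  487^388=420  487^389=96
  487^390=58  487^391=482  487^392=2
Found 2 at exponent 392.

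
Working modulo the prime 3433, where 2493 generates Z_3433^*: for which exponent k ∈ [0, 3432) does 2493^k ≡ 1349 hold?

2623

Baby-step giant-step with m = ceil(sqrt(3432)) = 59.
Baby table (2493^j mod 3433 for j=0..58):
  0:1  1:2493  2:1319  3:2886  4:2663  5:2870  6:538  7:2364
  8:2424  9:952  10:1133  11:2643  12:1072  13:1622  14:3005  15:659
  16:1913  17:672  18:3425  19:654  20:3180  21:943  22:2727  23:1071
  24:2562  25:1686  26:1206  27:2683  28:1235  29:2887  30:1723  31:756
  32:3424  33:1594  34:1861  35:1490  36:64  37:1634  38:2024  39:2755
  40:2215  41:1731  42:102  43:244  44:651  45:2567  46:419  47:935
  48:3381  49:818  50:72  51:980  52:2277  53:1812  54:2921  55:660
  56:973  57:1991  58:2878
Giant step factor: 2493^(-59) ≡ 1095 (mod 3433).
Scan 1349·1095^i mod 3433 for i = 0, 1, …:
  i=0: 1349   i=1: 965   i=2: 2744   i=3: 805
  i=4: 2627   i=5: 3144   i=6: 2814   i=7: 1929
  i=8: 960   i=9: 702     …   i=43: 1175
  i=44: 2683
Match at i=44, j=27: k = 44·59 + 27 = 2623.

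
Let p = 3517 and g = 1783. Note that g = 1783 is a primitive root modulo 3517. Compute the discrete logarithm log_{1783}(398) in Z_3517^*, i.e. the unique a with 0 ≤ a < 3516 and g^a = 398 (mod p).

1524

Baby-step giant-step with m = ceil(sqrt(3516)) = 60.
Baby table (1783^j mod 3517 for j=0..59):
  0:1  1:1783  2:3238  3:1957  4:467  5:2649  6:3353  7:3016
  8:35  9:2616  10:786  11:1672  12:2277  13:1273  14:1294  15:50
  16:1225  17:118  18:2891  19:2248  20:2321  21:2351  22:3086  23:1750
  24:671  25:613  26:2709  27:1306  28:344  29:1394  30:2500  31:1461
  32:2383  33:353  34:3373  35:3506  36:1489  37:3069  38:3092  39:1897
  40:2514  41:1804  42:1994  43:3132  44:2877  45:1905  46:2710  47:3089
  48:65  49:3351  50:2967  51:593  52:2219  53:3369  54:3408  55:2605
  56:2275  57:1224  58:1852  59:3170
Giant step factor: 1783^(-60) ≡ 1547 (mod 3517).
Scan 398·1547^i mod 3517 for i = 0, 1, …:
  i=0: 398   i=1: 231   i=2: 2140   i=3: 1083
  i=4: 1309   i=5: 2748   i=6: 2620   i=7: 1556
  i=8: 1504   i=9: 1951     …   i=24: 1826
  i=25: 671
Match at i=25, j=24: a = 25·60 + 24 = 1524.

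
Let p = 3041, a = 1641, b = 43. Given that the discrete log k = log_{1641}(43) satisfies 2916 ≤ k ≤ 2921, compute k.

2916

Compute 1641^2916 mod 3041 = 43, then multiply by 1641 repeatedly:
  1641^2916=43
Found 43 at exponent 2916.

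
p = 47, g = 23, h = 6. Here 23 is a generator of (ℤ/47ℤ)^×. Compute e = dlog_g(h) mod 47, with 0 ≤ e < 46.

Baby-step giant-step with m = ceil(sqrt(46)) = 7.
Baby table (23^j mod 47 for j=0..6):
  0:1  1:23  2:12  3:41  4:3  5:22  6:36
Giant step factor: 23^(-7) ≡ 13 (mod 47).
Scan 6·13^i mod 47 for i = 0, 1, …:
  i=0: 6   i=1: 31   i=2: 27   i=3: 22
Match at i=3, j=5: e = 3·7 + 5 = 26.

26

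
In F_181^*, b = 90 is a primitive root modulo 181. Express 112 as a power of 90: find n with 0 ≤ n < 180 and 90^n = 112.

Baby-step giant-step with m = ceil(sqrt(180)) = 14.
Baby table (90^j mod 181 for j=0..13):
  0:1  1:90  2:136  3:113  4:34  5:164  6:99  7:41
  8:70  9:146  10:108  11:127  12:27  13:77
Giant step factor: 90^(-14) ≡ 94 (mod 181).
Scan 112·94^i mod 181 for i = 0, 1, …:
  i=0: 112   i=1: 30   i=2: 105   i=3: 96
  i=4: 155   i=5: 90
Match at i=5, j=1: n = 5·14 + 1 = 71.

71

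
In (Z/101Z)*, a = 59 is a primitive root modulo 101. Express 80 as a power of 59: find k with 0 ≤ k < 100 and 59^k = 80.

Baby-step giant-step with m = ceil(sqrt(100)) = 10.
Baby table (59^j mod 101 for j=0..9):
  0:1  1:59  2:47  3:46  4:88  5:41  6:96  7:8
  8:68  9:73
Giant step factor: 59^(-10) ≡ 14 (mod 101).
Scan 80·14^i mod 101 for i = 0, 1, …:
  i=0: 80   i=1: 9   i=2: 25   i=3: 47
Match at i=3, j=2: k = 3·10 + 2 = 32.

32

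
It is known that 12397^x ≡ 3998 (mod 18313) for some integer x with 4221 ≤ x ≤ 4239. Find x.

4231

Compute 12397^4221 mod 18313 = 3001, then multiply by 12397 repeatedly:
  12397^4221=3001  12397^4222=9694  12397^4223=6612  12397^4224=18289  12397^4225=13793
  12397^4226=3340  12397^4227=287  12397^4228=5217  12397^4229=11946  12397^4230=15644
  12397^4231=3998
Found 3998 at exponent 4231.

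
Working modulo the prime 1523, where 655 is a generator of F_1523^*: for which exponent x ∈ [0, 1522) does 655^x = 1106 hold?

1313

Baby-step giant-step with m = ceil(sqrt(1522)) = 40.
Baby table (655^j mod 1523 for j=0..39):
  0:1  1:655  2:1062  3:1122  4:824  5:578  6:886  7:67
  8:1241  9:1096  10:547  11:380  12:651  13:1488  14:1443  15:905
  16:328  17:97  18:1092  19:973  20:701  21:732  22:1238  23:654
  24:407  25:60  26:1225  27:1277  28:308  29:704  30:1174  31:1378
  32:974  33:1356  34:271  35:837  36:1478  37:985  38:946  39:1292
Giant step factor: 655^(-40) ≡ 724 (mod 1523).
Scan 1106·724^i mod 1523 for i = 0, 1, …:
  i=0: 1106   i=1: 1169   i=2: 1091   i=3: 970
  i=4: 177   i=5: 216   i=6: 1038   i=7: 673
  i=8: 1415   i=9: 1004     …   i=31: 1365
  i=32: 1356
Match at i=32, j=33: x = 32·40 + 33 = 1313.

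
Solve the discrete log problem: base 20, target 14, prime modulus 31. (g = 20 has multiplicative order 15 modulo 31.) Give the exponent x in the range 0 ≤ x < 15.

14

Successive powers of 20 modulo 31:
  20^0=1  20^1=20  20^2=28  20^3=2  20^4=9  20^5=25
  20^6=4  20^7=18  20^8=19  20^9=8  20^10=5  20^11=7
  20^12=16  20^13=10  20^14=14
So 20^14 ≡ 14 (mod 31), giving x = 14.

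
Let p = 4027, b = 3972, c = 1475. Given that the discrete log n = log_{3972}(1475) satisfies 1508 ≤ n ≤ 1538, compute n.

1527

Compute 3972^1508 mod 4027 = 2680, then multiply by 3972 repeatedly:
  3972^1508=2680  3972^1509=1599  3972^1510=649  3972^1511=548  3972^1512=2076
  3972^1513=2603  3972^1514=1807  3972^1515=1290  3972^1516=1536  3972^1517=87
  3972^1518=3269  3972^1519=1420  3972^1520=2440  3972^1521=2718  3972^1522=3536
  3972^1523=2843  3972^1524=688  3972^1525=2430  3972^1526=3268  3972^1527=1475
Found 1475 at exponent 1527.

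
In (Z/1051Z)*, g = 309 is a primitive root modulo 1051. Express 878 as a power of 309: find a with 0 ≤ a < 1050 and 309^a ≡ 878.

Baby-step giant-step with m = ceil(sqrt(1050)) = 33.
Baby table (309^j mod 1051 for j=0..32):
  0:1  1:309  2:891  3:1008  4:376  5:574  6:798  7:648
  8:542  9:369  10:513  11:867  12:949  13:12  14:555  15:182
  16:535  17:308  18:582  19:117  20:419  21:198  22:224  23:901
  24:945  25:878  26:144  27:354  28:82  29:114  30:543  31:678
  32:353
Giant step factor: 309^(-33) ≡ 588 (mod 1051).
Scan 878·588^i mod 1051 for i = 0, 1, …:
  i=0: 878
Match at i=0, j=25: a = 0·33 + 25 = 25.

25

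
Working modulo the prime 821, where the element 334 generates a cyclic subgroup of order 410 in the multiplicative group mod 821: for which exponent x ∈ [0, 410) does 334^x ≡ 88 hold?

400

Baby-step giant-step with m = ceil(sqrt(410)) = 21.
Baby table (334^j mod 821 for j=0..20):
  0:1  1:334  2:721  3:261  4:148  5:172  6:799  7:41
  8:558  9:5  10:28  11:321  12:484  13:740  14:39  15:711
  16:205  17:327  18:25  19:140  20:784
Giant step factor: 334^(-21) ≡ 210 (mod 821).
Scan 88·210^i mod 821 for i = 0, 1, …:
  i=0: 88   i=1: 418   i=2: 754   i=3: 708
  i=4: 79   i=5: 170   i=6: 397   i=7: 449
  i=8: 696   i=9: 22     …   i=18: 416
  i=19: 334
Match at i=19, j=1: x = 19·21 + 1 = 400.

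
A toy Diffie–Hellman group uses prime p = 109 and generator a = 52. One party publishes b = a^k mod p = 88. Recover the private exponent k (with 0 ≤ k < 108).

2

Successive powers of 52 modulo 109:
  52^0=1  52^1=52  52^2=88
So 52^2 ≡ 88 (mod 109), giving k = 2.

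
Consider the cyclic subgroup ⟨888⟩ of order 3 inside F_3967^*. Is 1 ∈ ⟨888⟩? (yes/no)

yes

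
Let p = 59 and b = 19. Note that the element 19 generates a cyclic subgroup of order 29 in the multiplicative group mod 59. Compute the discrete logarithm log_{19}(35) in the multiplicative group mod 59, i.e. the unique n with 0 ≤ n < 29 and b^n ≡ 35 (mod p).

22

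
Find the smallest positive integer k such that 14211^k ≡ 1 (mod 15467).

The order of 14211 must divide p − 1 = 15466 = 2 · 11 · 19 · 37.
Divisors: 1, 2, 11, 19, 22, 37, 38, 74, 209, 407, 418, 703, 814, 1406, 7733, 15466.
Check each in increasing order: 14211^1 ≡ 14211;  14211^2 ≡ 15369;  14211^11 ≡ 11606;  14211^19 ≡ 13729;  14211^22 ≡ 12600;  14211^37 ≡ 11338;  14211^38 ≡ 4579;  14211^74 ≡ 4007;  14211^209 ≡ 506;  14211^407 ≡ 13594;  14211^418 ≡ 8564;  14211^703 ≡ 3476;  14211^814 ≡ 12587;  14211^1406 ≡ 2849;  14211^7733 ≡ 1.
Smallest exponent giving 1 is 7733.

7733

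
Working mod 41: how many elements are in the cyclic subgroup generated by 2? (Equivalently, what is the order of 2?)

20

The order of 2 must divide p − 1 = 40 = 2^3 · 5.
Divisors: 1, 2, 4, 5, 8, 10, 20, 40.
Check each in increasing order: 2^1 ≡ 2;  2^2 ≡ 4;  2^4 ≡ 16;  2^5 ≡ 32;  2^8 ≡ 10;  2^10 ≡ 40;  2^20 ≡ 1.
Smallest exponent giving 1 is 20.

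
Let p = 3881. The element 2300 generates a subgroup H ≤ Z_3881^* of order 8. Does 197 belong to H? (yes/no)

yes

197 ∈ ⟨2300⟩ iff 197^8 ≡ 1 (mod 3881), since |⟨2300⟩| = 8.
197^8 mod 3881 = 1.
Since 1 = 1, 197 lies in the subgroup.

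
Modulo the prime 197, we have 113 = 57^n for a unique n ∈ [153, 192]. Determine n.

161

Compute 57^153 mod 197 = 195, then multiply by 57 repeatedly:
  57^153=195  57^154=83  57^155=3  57^156=171  57^157=94
  57^158=39  57^159=56  57^160=40  57^161=113
Found 113 at exponent 161.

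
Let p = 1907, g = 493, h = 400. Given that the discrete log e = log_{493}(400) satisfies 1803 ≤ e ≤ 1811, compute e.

1810

Compute 493^1803 mod 1907 = 1729, then multiply by 493 repeatedly:
  493^1803=1729  493^1804=1875  493^1805=1387  493^1806=1085  493^1807=945
  493^1808=577  493^1809=318  493^1810=400
Found 400 at exponent 1810.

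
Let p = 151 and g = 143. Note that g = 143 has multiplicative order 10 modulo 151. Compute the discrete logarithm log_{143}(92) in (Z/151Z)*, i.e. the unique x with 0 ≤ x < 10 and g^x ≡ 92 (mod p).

3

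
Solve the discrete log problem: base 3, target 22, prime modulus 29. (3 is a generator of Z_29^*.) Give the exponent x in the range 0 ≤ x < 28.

Successive powers of 3 modulo 29:
  3^0=1  3^1=3  3^2=9  3^3=27  3^4=23  3^5=11
  3^6=4  3^7=12  3^8=7  3^9=21  3^10=5  3^11=15
  3^12=16  3^13=19  3^14=28  3^15=26  3^16=20  3^17=2
  3^18=6  3^19=18  3^20=25  3^21=17  3^22=22
So 3^22 ≡ 22 (mod 29), giving x = 22.

22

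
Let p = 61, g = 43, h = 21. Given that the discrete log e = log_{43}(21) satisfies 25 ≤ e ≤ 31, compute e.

25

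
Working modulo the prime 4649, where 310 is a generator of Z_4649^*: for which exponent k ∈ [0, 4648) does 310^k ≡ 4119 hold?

Baby-step giant-step with m = ceil(sqrt(4648)) = 69.
Baby table (310^j mod 4649 for j=0..68):
  0:1  1:310  2:3120  3:208  4:4043  5:2749  6:1423  7:4124
  8:4614  9:3097  10:2376  11:2018  12:2614  13:1414  14:1334  15:4428
  16:1225  17:3181  18:522  19:3754  20:1490  21:1649  22:4449  23:3086
  24:3615  25:241  26:326  27:3431  28:3638  29:2722  30:2351  31:3566
  32:3647  33:863  34:2537  35:789  36:2842  37:2359  38:1397  39:713
  40:2527  41:2338  42:4185  43:279  44:2808  45:1117  46:2244  47:2939
  48:4535  49:1852  50:2293  51:4182  52:3998  53:2746  54:493  55:4062
  56:3990  57:266  58:3427  59:2398  60:4189  61:1519  62:1341  63:1949
  64:4469  65:4637  66:929  67:4401  68:2153
Giant step factor: 310^(-69) ≡ 3917 (mod 4649).
Scan 4119·3917^i mod 4649 for i = 0, 1, …:
  i=0: 4119   i=1: 2093   i=2: 2094   i=3: 1362
  i=4: 2551   i=5: 1566   i=6: 1991   i=7: 2374
  i=8: 958   i=9: 743     …   i=47: 2160
  i=48: 4189
Match at i=48, j=60: k = 48·69 + 60 = 3372.

3372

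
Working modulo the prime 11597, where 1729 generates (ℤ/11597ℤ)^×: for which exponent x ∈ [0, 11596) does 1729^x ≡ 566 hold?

2976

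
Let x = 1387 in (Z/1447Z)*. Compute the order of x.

1446

The order of 1387 must divide p − 1 = 1446 = 2 · 3 · 241.
Divisors: 1, 2, 3, 6, 241, 482, 723, 1446.
Check each in increasing order: 1387^1 ≡ 1387;  1387^2 ≡ 706;  1387^3 ≡ 1050;  1387^6 ≡ 1333;  1387^241 ≡ 743;  1387^482 ≡ 742;  1387^723 ≡ 1446;  1387^1446 ≡ 1.
Smallest exponent giving 1 is 1446.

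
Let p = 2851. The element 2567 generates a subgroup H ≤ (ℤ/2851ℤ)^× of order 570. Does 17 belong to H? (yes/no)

no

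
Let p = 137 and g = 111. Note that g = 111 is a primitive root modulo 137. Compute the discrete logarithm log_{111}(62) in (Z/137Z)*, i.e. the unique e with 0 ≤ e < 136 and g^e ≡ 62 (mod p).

Baby-step giant-step with m = ceil(sqrt(136)) = 12.
Baby table (111^j mod 137 for j=0..11):
  0:1  1:111  2:128  3:97  4:81  5:86  6:93  7:48
  8:122  9:116  10:135  11:52
Giant step factor: 111^(-12) ≡ 99 (mod 137).
Scan 62·99^i mod 137 for i = 0, 1, …:
  i=0: 62   i=1: 110   i=2: 67   i=3: 57
  i=4: 26   i=5: 108   i=6: 6   i=7: 46
  i=8: 33   i=9: 116
Match at i=9, j=9: e = 9·12 + 9 = 117.

117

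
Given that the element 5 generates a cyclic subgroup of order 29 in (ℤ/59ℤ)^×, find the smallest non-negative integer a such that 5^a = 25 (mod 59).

2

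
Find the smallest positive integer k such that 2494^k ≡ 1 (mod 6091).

The order of 2494 must divide p − 1 = 6090 = 2 · 3 · 5 · 7 · 29.
Divisors: 1, 2, 3, 5, 6, 7, 10, 14, 15, 21, 29, 30, 35, 42, 58, 70, 87, 105, 145, 174, 203, 210, 290, 406, 435, 609, 870, 1015, 1218, 2030, 3045, 6090.
Check each in increasing order: 2494^1 ≡ 2494;  2494^2 ≡ 1125;  2494^3 ≡ 3890;  2494^5 ≡ 2912;  2494^6 ≡ 2056;  2494^7 ≡ 5133;  2494^10 ≡ 1072;  2494^14 ≡ 4114;  2494^15 ≡ 3072;  2494^21 ≡ 5756;  2494^29 ≡ 5474;  2494^30 ≡ 2225;  2494^35 ≡ 4467;  2494^42 ≡ 2587;  2494^58 ≡ 3047;  2494^70 ≡ 6064;  2494^87 ≡ 2120;  2494^105 ≡ 1211;  2494^145 ≡ 3180;  2494^174 ≡ 5333;  2494^203 ≡ 4770;  2494^210 ≡ 4681;  2494^290 ≡ 1340;  2494^406 ≡ 3015;  2494^435 ≡ 3591;  2494^609 ≡ 699;  2494^870 ≡ 634;  2494^1015 ≡ 6090;  2494^1218 ≡ 1321;  2494^2030 ≡ 1.
Smallest exponent giving 1 is 2030.

2030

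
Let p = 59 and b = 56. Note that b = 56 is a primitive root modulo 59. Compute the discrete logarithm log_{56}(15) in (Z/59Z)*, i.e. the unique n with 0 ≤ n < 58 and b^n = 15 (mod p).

22

Successive powers of 56 modulo 59:
  56^0=1  56^1=56  56^2=9  56^3=32  56^4=22  56^5=52
  56^6=21  56^7=55  56^8=12  56^9=23  56^10=49  56^11=30
  56^12=28  56^13=34  56^14=16  56^15=11  56^16=26  56^17=40
  56^18=57  56^19=6  56^20=41  56^21=54  56^22=15
So 56^22 ≡ 15 (mod 59), giving n = 22.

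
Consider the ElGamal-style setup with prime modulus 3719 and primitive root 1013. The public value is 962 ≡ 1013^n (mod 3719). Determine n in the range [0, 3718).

2649

Baby-step giant-step with m = ceil(sqrt(3718)) = 61.
Baby table (1013^j mod 3719 for j=0..60):
  0:1  1:1013  2:3444  3:350  4:1245  5:444  6:3492  7:627
  8:2921  9:2368  10:29  11:3344  12:3182  13:2712  14:2634  15:1719
  16:855  17:3307  18:2891  19:1730  20:841  21:282  22:3022  23:549
  24:2006  25:1504  26:2481  27:2928  28:2021  29:1823  30:2075  31:740
  32:2101  33:1045  34:2389  35:2707  36:1288  37:3094  38:2824  39:801
  40:671  41:2865  42:1425  43:553  44:2339  45:404  46:162  47:470
  48:78  49:915  50:864  51:1267  52:416  53:1161  54:889  55:559
  56:979  57:2473  58:2262  59:502  60:2742
Giant step factor: 1013^(-61) ≡ 3511 (mod 3719).
Scan 962·3511^i mod 3719 for i = 0, 1, …:
  i=0: 962   i=1: 730   i=2: 639   i=3: 972
  i=4: 2369   i=5: 1875   i=6: 495   i=7: 1172
  i=8: 1678   i=9: 562     …   i=42: 2974
  i=43: 2481
Match at i=43, j=26: n = 43·61 + 26 = 2649.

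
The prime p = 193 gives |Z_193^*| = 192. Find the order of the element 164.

64

The order of 164 must divide p − 1 = 192 = 2^6 · 3.
Divisors: 1, 2, 3, 4, 6, 8, 12, 16, 24, 32, 48, 64, 96, 192.
Check each in increasing order: 164^1 ≡ 164;  164^2 ≡ 69;  164^3 ≡ 122;  164^4 ≡ 129;  164^6 ≡ 23;  164^8 ≡ 43;  164^12 ≡ 143;  164^16 ≡ 112;  164^24 ≡ 184;  164^32 ≡ 192;  164^48 ≡ 81;  164^64 ≡ 1.
Smallest exponent giving 1 is 64.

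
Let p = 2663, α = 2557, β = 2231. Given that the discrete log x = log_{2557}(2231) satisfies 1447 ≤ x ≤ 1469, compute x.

1465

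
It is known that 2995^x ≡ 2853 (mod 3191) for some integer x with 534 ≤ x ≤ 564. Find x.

549

Compute 2995^534 mod 3191 = 804, then multiply by 2995 repeatedly:
  2995^534=804  2995^535=1966  2995^536=775  2995^537=1268  2995^538=370
  2995^539=873  2995^540=1206  2995^541=2949  2995^542=2758  2995^543=1902
  2995^544=555  2995^545=2905  2995^546=1809  2995^547=2828  2995^548=946
  2995^549=2853
Found 2853 at exponent 549.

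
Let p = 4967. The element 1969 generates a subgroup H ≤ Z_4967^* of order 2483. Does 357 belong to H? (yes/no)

yes

357 ∈ ⟨1969⟩ iff 357^2483 ≡ 1 (mod 4967), since |⟨1969⟩| = 2483.
357^2483 mod 4967 = 1.
Since 1 = 1, 357 lies in the subgroup.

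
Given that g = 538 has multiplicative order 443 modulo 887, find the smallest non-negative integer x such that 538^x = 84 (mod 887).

66

Baby-step giant-step with m = ceil(sqrt(443)) = 22.
Baby table (538^j mod 887 for j=0..21):
  0:1  1:538  2:282  3:39  4:581  5:354  6:634  7:484
  8:501  9:777  10:249  11:25  12:145  13:841  14:88  15:333
  16:867  17:771  18:569  19:107  20:798  21:16
Giant step factor: 538^(-22) ≡ 606 (mod 887).
Scan 84·606^i mod 887 for i = 0, 1, …:
  i=0: 84   i=1: 345   i=2: 625   i=3: 1
Match at i=3, j=0: x = 3·22 + 0 = 66.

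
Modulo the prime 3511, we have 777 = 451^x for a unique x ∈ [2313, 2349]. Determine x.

2346

Compute 451^2313 mod 3511 = 1396, then multiply by 451 repeatedly:
  451^2313=1396  451^2314=1127  451^2315=2693  451^2316=3248  451^2317=761
  451^2318=2644  451^2319=2215  451^2320=1841  451^2321=1695  451^2322=2558
  451^2323=2050  451^2324=1157  451^2325=2179  451^2326=3160  451^2327=3205
  451^2328=2434  451^2329=2302  451^2330=2457  451^2331=2142  451^2332=517
  451^2333=1441  451^2334=356  451^2335=2561  451^2336=3403  451^2337=446
  451^2338=1019  451^2339=3139  451^2340=756  451^2341=389  451^2342=3400
  451^2343=2604  451^2344=1730  451^2345=788  451^2346=777
Found 777 at exponent 2346.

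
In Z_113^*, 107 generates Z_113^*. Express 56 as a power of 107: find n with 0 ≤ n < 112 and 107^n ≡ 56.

12

Baby-step giant-step with m = ceil(sqrt(112)) = 11.
Baby table (107^j mod 113 for j=0..10):
  0:1  1:107  2:36  3:10  4:53  5:21  6:100  7:78
  8:97  9:96  10:102
Giant step factor: 107^(-11) ≡ 12 (mod 113).
Scan 56·12^i mod 113 for i = 0, 1, …:
  i=0: 56   i=1: 107
Match at i=1, j=1: n = 1·11 + 1 = 12.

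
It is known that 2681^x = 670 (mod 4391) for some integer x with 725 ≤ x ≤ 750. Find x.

745

Compute 2681^725 mod 4391 = 4319, then multiply by 2681 repeatedly:
  2681^725=4319  2681^726=172  2681^727=77  2681^728=60  2681^729=2784
  2681^730=3595  2681^731=4341  2681^732=2071  2681^733=2127  2681^734=2969
  2681^735=3397  2681^736=423  2681^737=1185  2681^738=2292  2681^739=1843
  2681^740=1208  2681^741=2481  2681^742=3587  2681^743=457  2681^744=128
  2681^745=670
Found 670 at exponent 745.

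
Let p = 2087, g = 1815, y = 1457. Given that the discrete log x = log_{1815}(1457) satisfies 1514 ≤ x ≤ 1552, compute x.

1551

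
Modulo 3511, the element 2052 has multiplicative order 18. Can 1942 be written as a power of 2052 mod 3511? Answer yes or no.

1942 ∈ ⟨2052⟩ iff 1942^18 ≡ 1 (mod 3511), since |⟨2052⟩| = 18.
1942^18 mod 3511 = 1.
Since 1 = 1, 1942 lies in the subgroup.

yes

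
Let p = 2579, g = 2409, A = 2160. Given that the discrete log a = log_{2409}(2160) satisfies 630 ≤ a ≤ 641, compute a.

Compute 2409^630 mod 2579 = 1118, then multiply by 2409 repeatedly:
  2409^630=1118  2409^631=786  2409^632=488  2409^633=2147  2409^634=1228
  2409^635=139  2409^636=2160
Found 2160 at exponent 636.

636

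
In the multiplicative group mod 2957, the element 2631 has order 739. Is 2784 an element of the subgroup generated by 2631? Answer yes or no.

yes

2784 ∈ ⟨2631⟩ iff 2784^739 ≡ 1 (mod 2957), since |⟨2631⟩| = 739.
2784^739 mod 2957 = 1.
Since 1 = 1, 2784 lies in the subgroup.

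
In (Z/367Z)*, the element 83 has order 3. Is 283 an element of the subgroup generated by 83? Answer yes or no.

yes

283 ∈ ⟨83⟩ iff 283^3 ≡ 1 (mod 367), since |⟨83⟩| = 3.
283^3 mod 367 = 1.
Since 1 = 1, 283 lies in the subgroup.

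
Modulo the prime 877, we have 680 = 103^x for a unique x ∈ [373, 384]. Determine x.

383

Compute 103^373 mod 877 = 659, then multiply by 103 repeatedly:
  103^373=659  103^374=348  103^375=764  103^376=639  103^377=42
  103^378=818  103^379=62  103^380=247  103^381=8  103^382=824
  103^383=680
Found 680 at exponent 383.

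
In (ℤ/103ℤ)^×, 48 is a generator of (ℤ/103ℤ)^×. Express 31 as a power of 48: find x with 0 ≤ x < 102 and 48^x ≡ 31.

Baby-step giant-step with m = ceil(sqrt(102)) = 11.
Baby table (48^j mod 103 for j=0..10):
  0:1  1:48  2:38  3:73  4:2  5:96  6:76  7:43
  8:4  9:89  10:49
Giant step factor: 48^(-11) ≡ 6 (mod 103).
Scan 31·6^i mod 103 for i = 0, 1, …:
  i=0: 31   i=1: 83   i=2: 86   i=3: 1
Match at i=3, j=0: x = 3·11 + 0 = 33.

33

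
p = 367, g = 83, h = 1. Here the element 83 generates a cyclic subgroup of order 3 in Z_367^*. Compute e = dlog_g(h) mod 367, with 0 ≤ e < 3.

Successive powers of 83 modulo 367:
  83^0=1
So 83^0 ≡ 1 (mod 367), giving e = 0.

0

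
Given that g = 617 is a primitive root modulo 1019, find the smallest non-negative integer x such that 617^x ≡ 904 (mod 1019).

257

Baby-step giant-step with m = ceil(sqrt(1018)) = 32.
Baby table (617^j mod 1019 for j=0..31):
  0:1  1:617  2:602  3:518  4:659  5:22  6:327  7:1016
  8:187  9:232  10:484  11:61  12:953  13:38  14:9  15:458
  16:323  17:586  18:836  19:198  20:905  21:992  22:664  23:50
  24:280  25:549  26:425  27:342  28:81  29:46  30:869  31:179
Giant step factor: 617^(-32) ≡ 933 (mod 1019).
Scan 904·933^i mod 1019 for i = 0, 1, …:
  i=0: 904   i=1: 719   i=2: 325   i=3: 582
  i=4: 898   i=5: 216   i=6: 785   i=7: 763
  i=8: 617
Match at i=8, j=1: x = 8·32 + 1 = 257.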